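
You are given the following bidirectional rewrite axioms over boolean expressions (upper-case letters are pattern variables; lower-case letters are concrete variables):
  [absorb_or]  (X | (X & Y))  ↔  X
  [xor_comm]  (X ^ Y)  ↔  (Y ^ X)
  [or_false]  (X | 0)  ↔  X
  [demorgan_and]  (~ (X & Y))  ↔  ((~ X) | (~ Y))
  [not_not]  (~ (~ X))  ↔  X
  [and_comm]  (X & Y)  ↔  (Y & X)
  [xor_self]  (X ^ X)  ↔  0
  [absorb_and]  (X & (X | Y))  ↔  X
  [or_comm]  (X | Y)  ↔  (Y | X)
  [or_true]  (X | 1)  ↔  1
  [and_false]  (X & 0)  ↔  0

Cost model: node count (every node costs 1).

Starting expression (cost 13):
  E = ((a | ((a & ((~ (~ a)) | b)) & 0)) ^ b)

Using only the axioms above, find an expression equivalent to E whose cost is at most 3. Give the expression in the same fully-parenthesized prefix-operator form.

(a ^ b)   [cost 3]

1. [not_not →] (~ (~ a))  →  a;  E = ((a | ((a & (a | b)) & 0)) ^ b)
2. [absorb_and →] (a & (a | b))  →  a;  E = ((a | (a & 0)) ^ b)
3. [absorb_or →] (a | (a & 0))  →  a;  cost 3 ≤ 3, done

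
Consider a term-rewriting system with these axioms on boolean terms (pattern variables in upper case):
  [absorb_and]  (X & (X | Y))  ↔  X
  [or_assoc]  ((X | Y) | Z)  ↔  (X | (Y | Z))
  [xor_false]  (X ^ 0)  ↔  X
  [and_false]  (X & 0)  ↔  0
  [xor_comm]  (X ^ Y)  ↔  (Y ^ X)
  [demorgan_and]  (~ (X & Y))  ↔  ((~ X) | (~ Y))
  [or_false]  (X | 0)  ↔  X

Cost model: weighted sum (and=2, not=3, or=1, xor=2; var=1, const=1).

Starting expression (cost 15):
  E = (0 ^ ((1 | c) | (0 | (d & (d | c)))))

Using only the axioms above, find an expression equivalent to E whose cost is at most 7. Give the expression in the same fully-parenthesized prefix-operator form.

((1 | c) | (0 | d))   [cost 7]

(1) (0 ^ ((1 | c) | (0 | (d & (d | c)))))  =[xor_comm →]=  (((1 | c) | (0 | (d & (d | c)))) ^ 0)
(2) (((1 | c) | (0 | (d & (d | c)))) ^ 0)  =[xor_false →]=  ((1 | c) | (0 | (d & (d | c))))
(3) (d & (d | c))  =[absorb_and →]=  d    ⊢ cost 7, within 7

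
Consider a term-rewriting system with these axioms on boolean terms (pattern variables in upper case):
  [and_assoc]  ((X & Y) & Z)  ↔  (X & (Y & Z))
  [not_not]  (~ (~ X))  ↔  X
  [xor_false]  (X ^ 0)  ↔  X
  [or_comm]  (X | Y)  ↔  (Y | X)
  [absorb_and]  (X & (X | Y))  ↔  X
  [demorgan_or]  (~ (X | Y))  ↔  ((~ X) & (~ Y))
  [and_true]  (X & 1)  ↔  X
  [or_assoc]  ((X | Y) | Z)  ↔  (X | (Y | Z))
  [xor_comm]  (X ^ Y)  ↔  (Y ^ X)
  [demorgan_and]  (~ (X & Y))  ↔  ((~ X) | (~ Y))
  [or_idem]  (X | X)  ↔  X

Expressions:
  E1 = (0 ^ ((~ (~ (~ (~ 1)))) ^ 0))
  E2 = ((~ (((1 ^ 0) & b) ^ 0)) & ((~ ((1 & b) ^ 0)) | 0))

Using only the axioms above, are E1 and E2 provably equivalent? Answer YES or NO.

NO

The axioms are sound identities: if E1 ↔* E2 then E1 and E2 evaluate identically under any assignment.
Under b=1: E1 evaluates to 1, E2 to 0. Distinct ⇒ no rewrite sequence connects them.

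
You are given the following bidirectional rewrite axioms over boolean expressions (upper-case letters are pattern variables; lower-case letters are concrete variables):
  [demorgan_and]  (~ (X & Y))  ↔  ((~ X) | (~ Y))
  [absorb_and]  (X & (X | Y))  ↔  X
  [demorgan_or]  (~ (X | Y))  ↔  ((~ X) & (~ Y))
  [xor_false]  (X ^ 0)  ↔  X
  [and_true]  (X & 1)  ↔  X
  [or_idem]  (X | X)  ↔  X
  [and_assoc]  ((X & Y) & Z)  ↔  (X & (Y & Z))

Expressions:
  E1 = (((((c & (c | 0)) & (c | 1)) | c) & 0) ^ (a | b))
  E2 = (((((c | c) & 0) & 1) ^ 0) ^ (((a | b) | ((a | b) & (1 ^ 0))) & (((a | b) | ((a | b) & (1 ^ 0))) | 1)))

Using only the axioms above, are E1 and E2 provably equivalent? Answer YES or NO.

YES

step 1: absorb_and (→) rewrites (c & (c | 0)) into c, now ((((c & (c | 1)) | c) & 0) ^ (a | b))
step 2: absorb_and (→) rewrites (c & (c | 1)) into c, now (((c | c) & 0) ^ (a | b))
step 3: or_idem (→) rewrites (c | c) into c, now ((c & 0) ^ (a | b))
step 4: xor_false (←) rewrites (c & 0) into ((c & 0) ^ 0), now (((c & 0) ^ 0) ^ (a | b))
step 5: or_idem (←) rewrites (a | b) into ((a | b) | (a | b)), now (((c & 0) ^ 0) ^ ((a | b) | (a | b)))
step 6: or_idem (←) rewrites c into (c | c), now ((((c | c) & 0) ^ 0) ^ ((a | b) | (a | b)))
step 7: and_true (←) rewrites ((c | c) & 0) into (((c | c) & 0) & 1), now (((((c | c) & 0) & 1) ^ 0) ^ ((a | b) | (a | b)))
step 8: and_true (←) rewrites (a | b) into ((a | b) & 1), now (((((c | c) & 0) & 1) ^ 0) ^ ((a | b) | ((a | b) & 1)))
step 9: xor_false (←) rewrites 1 into (1 ^ 0), now (((((c | c) & 0) & 1) ^ 0) ^ ((a | b) | ((a | b) & (1 ^ 0))))
step 10: absorb_and (←) rewrites ((a | b) | ((a | b) & (1 ^ 0))) into (((a | b) | ((a | b) & (1 ^ 0))) & (((a | b) | ((a | b) & (1 ^ 0))) | 1)), which is E2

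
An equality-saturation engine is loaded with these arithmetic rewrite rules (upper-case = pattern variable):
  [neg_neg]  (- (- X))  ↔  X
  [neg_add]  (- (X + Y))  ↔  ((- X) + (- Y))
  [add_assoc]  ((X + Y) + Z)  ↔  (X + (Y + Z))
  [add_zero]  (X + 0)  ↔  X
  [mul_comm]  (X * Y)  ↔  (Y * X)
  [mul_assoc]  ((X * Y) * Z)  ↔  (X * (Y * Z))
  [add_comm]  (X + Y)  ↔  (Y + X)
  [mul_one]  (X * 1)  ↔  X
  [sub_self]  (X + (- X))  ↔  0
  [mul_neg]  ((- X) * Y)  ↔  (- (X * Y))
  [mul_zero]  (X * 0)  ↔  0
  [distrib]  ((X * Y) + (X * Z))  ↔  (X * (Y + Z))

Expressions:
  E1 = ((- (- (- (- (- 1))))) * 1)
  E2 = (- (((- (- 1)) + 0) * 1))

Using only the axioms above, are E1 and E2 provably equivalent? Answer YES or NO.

YES

(1) ((- (- (- (- (- 1))))) * 1)  =[mul_one →]=  (- (- (- (- (- 1)))))
(2) (- (- (- (- (- 1)))))  =[neg_neg →]=  (- (- (- 1)))
(3) (- (- (- 1)))  =[neg_neg →]=  (- 1)
(4) 1  =[add_zero ←]=  (1 + 0)    ⊢ (- (1 + 0))
(5) 1  =[neg_neg ←]=  (- (- 1))    ⊢ (- ((- (- 1)) + 0))
(6) ((- (- 1)) + 0)  =[mul_one ←]=  (((- (- 1)) + 0) * 1)    ⊢ E2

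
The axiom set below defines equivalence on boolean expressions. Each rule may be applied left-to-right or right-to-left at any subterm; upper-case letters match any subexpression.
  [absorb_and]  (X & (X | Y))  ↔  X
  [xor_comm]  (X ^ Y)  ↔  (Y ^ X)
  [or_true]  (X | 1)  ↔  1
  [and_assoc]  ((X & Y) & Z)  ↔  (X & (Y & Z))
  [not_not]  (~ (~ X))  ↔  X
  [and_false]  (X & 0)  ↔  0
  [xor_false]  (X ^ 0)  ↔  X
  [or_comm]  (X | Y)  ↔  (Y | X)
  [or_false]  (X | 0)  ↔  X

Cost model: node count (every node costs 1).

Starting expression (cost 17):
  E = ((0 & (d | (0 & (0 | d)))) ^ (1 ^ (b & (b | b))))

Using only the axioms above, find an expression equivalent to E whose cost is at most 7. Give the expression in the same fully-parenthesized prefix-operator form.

(1) (0 & (0 | d))  =[absorb_and →]=  0    ⊢ ((0 & (d | 0)) ^ (1 ^ (b & (b | b))))
(2) (d | 0)  =[or_false →]=  d    ⊢ ((0 & d) ^ (1 ^ (b & (b | b))))
(3) (b & (b | b))  =[absorb_and →]=  b    ⊢ cost 7, within 7

((0 & d) ^ (1 ^ b))   [cost 7]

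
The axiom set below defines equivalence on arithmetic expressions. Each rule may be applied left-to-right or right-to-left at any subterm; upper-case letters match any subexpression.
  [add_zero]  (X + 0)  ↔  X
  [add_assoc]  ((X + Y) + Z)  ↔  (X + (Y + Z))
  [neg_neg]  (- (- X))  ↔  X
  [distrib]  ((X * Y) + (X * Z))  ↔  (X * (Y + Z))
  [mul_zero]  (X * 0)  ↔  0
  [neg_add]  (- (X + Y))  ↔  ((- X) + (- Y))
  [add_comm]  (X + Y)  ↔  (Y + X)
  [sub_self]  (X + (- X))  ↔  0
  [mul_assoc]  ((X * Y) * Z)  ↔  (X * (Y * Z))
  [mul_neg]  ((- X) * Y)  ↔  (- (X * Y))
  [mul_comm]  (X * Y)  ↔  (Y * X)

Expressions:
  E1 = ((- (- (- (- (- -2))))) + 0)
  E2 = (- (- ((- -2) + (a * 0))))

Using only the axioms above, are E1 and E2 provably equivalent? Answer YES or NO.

step 1: add_zero (→) rewrites ((- (- (- (- (- -2))))) + 0) into (- (- (- (- (- -2)))))
step 2: neg_neg (→) rewrites (- (- -2)) into -2, now (- (- (- -2)))
step 3: neg_neg (→) rewrites (- (- (- -2))) into (- -2)
step 4: add_zero (←) rewrites (- -2) into ((- -2) + 0)
step 5: neg_neg (←) rewrites ((- -2) + 0) into (- (- ((- -2) + 0)))
step 6: mul_zero (←) rewrites 0 into (a * 0), which is E2

YES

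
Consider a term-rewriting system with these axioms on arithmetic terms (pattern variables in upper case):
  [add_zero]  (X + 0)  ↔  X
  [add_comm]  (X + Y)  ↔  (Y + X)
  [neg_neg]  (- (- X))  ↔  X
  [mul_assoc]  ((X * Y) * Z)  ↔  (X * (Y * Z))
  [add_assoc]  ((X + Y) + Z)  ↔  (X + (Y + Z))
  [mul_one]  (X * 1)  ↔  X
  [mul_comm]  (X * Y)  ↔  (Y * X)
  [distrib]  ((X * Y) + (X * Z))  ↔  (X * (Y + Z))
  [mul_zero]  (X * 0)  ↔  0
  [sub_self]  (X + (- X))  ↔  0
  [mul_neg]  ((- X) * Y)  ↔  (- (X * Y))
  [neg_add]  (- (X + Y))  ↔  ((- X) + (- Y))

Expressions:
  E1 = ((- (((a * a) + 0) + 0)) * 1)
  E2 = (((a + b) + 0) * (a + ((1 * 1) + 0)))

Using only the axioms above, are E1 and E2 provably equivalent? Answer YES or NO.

Every axiom is a valid identity, so a rewrite proof would force E1 and E2 to agree under every assignment.
At a=0, b=1: E1 = 0 but E2 = 1; they differ, so no derivation exists.

NO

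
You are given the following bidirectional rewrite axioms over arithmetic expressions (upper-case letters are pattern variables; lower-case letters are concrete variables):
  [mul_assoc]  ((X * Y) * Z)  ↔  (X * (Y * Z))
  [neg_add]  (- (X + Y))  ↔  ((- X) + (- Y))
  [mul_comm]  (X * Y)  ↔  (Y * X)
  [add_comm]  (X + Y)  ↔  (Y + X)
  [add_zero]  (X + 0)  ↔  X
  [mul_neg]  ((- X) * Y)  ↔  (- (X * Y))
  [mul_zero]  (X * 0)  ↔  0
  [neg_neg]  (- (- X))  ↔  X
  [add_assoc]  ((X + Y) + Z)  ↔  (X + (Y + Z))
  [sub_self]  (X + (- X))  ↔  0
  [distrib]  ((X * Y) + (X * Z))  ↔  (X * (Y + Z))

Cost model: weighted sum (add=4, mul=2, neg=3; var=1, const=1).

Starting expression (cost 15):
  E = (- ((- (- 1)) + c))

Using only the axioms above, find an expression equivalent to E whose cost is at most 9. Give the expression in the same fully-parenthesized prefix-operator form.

(- (1 + c))   [cost 9]

step 1: neg_neg (→) rewrites (- (- 1)) into 1, reaching cost 9 (bound 9)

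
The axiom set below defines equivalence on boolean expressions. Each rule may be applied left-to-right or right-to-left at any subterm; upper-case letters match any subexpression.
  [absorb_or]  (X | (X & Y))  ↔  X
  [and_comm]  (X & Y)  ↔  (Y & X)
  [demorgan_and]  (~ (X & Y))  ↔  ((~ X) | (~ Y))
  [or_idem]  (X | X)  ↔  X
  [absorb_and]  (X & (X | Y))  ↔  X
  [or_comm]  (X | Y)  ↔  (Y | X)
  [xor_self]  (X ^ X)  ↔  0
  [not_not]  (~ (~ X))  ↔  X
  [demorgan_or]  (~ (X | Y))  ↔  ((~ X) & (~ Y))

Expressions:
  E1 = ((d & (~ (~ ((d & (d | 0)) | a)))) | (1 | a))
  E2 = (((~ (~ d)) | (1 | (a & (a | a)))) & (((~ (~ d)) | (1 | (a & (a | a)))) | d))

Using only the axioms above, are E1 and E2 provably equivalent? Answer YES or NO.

YES

step 1: absorb_and (→) rewrites (d & (d | 0)) into d, now ((d & (~ (~ (d | a)))) | (1 | a))
step 2: not_not (→) rewrites (~ (~ (d | a))) into (d | a), now ((d & (d | a)) | (1 | a))
step 3: absorb_and (→) rewrites (d & (d | a)) into d, now (d | (1 | a))
step 4: absorb_and (←) rewrites a into (a & (a | a)), now (d | (1 | (a & (a | a))))
step 5: not_not (←) rewrites d into (~ (~ d)), now ((~ (~ d)) | (1 | (a & (a | a))))
step 6: absorb_and (←) rewrites ((~ (~ d)) | (1 | (a & (a | a)))) into (((~ (~ d)) | (1 | (a & (a | a)))) & (((~ (~ d)) | (1 | (a & (a | a)))) | d)), which is E2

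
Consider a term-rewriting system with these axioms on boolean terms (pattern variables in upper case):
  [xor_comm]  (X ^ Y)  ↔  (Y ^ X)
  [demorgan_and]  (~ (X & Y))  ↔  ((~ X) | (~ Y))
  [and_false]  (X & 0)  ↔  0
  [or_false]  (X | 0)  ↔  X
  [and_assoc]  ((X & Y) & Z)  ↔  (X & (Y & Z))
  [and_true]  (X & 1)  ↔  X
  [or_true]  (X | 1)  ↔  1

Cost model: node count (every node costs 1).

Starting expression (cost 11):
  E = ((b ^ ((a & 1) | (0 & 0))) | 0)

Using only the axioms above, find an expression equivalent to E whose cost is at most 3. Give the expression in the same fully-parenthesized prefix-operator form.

1. [or_false →] ((b ^ ((a & 1) | (0 & 0))) | 0)  →  (b ^ ((a & 1) | (0 & 0)))
2. [and_false →] (0 & 0)  →  0;  E = (b ^ ((a & 1) | 0))
3. [or_false →] ((a & 1) | 0)  →  (a & 1);  E = (b ^ (a & 1))
4. [and_true →] (a & 1)  →  a;  cost 3 ≤ 3, done

(b ^ a)   [cost 3]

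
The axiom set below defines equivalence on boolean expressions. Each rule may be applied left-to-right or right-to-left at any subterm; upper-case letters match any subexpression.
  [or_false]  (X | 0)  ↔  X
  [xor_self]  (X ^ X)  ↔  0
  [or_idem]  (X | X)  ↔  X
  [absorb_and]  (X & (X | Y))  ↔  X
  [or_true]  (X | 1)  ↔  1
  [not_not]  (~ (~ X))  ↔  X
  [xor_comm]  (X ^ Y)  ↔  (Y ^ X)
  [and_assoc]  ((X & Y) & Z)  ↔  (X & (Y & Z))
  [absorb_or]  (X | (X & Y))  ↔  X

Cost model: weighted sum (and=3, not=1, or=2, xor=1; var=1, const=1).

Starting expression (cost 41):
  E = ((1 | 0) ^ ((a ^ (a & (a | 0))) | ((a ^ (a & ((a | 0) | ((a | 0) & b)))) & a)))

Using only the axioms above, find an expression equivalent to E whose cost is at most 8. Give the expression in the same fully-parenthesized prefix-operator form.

((1 | 0) ^ (a ^ a))   [cost 8]

step 1: absorb_or (→) rewrites ((a | 0) | ((a | 0) & b)) into (a | 0), now ((1 | 0) ^ ((a ^ (a & (a | 0))) | ((a ^ (a & (a | 0))) & a)))
step 2: absorb_or (→) rewrites ((a ^ (a & (a | 0))) | ((a ^ (a & (a | 0))) & a)) into (a ^ (a & (a | 0))), now ((1 | 0) ^ (a ^ (a & (a | 0))))
step 3: absorb_and (→) rewrites (a & (a | 0)) into a, reaching cost 8 (bound 8)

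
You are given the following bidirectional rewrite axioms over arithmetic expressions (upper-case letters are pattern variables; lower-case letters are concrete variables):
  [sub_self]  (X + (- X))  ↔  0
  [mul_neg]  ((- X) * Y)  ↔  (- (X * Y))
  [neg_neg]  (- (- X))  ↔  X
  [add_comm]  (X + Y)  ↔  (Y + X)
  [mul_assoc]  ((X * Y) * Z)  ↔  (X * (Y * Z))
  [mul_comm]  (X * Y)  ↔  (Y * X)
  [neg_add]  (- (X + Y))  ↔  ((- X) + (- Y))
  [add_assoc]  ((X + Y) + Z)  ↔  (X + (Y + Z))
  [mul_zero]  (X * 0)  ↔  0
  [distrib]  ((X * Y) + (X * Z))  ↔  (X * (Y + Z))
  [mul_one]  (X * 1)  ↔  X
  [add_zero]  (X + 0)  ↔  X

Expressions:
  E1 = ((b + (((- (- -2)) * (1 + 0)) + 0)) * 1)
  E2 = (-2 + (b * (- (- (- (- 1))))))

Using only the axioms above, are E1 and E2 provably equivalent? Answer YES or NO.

YES

step 1: neg_neg (→) rewrites (- (- -2)) into -2, now ((b + ((-2 * (1 + 0)) + 0)) * 1)
step 2: mul_one (→) rewrites ((b + ((-2 * (1 + 0)) + 0)) * 1) into (b + ((-2 * (1 + 0)) + 0))
step 3: add_zero (→) rewrites ((-2 * (1 + 0)) + 0) into (-2 * (1 + 0)), now (b + (-2 * (1 + 0)))
step 4: add_zero (→) rewrites (1 + 0) into 1, now (b + (-2 * 1))
step 5: mul_one (→) rewrites (-2 * 1) into -2, now (b + -2)
step 6: add_comm (→) rewrites (b + -2) into (-2 + b)
step 7: mul_one (←) rewrites b into (b * 1), now (-2 + (b * 1))
step 8: neg_neg (←) rewrites 1 into (- (- 1)), now (-2 + (b * (- (- 1))))
step 9: neg_neg (←) rewrites (- (- 1)) into (- (- (- (- 1)))), which is E2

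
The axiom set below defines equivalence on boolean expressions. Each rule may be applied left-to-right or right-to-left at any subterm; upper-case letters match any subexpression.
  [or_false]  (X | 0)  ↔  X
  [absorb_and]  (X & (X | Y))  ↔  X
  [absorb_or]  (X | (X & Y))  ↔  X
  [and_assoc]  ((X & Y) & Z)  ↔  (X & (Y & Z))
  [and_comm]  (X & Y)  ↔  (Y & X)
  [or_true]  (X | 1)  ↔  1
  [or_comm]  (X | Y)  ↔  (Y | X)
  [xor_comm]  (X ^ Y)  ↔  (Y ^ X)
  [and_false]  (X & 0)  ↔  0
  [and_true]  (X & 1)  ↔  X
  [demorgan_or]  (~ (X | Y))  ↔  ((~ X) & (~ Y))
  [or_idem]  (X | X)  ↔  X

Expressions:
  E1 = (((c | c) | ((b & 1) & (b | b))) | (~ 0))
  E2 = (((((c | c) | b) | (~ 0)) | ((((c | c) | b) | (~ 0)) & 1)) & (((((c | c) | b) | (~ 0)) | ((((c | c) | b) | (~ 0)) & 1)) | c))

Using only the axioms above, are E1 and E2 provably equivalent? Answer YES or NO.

YES

step 1: and_true (→) rewrites (b & 1) into b, now (((c | c) | (b & (b | b))) | (~ 0))
step 2: absorb_and (→) rewrites (b & (b | b)) into b, now (((c | c) | b) | (~ 0))
step 3: absorb_or (←) rewrites (((c | c) | b) | (~ 0)) into ((((c | c) | b) | (~ 0)) | ((((c | c) | b) | (~ 0)) & 1))
step 4: absorb_and (←) rewrites ((((c | c) | b) | (~ 0)) | ((((c | c) | b) | (~ 0)) & 1)) into (((((c | c) | b) | (~ 0)) | ((((c | c) | b) | (~ 0)) & 1)) & (((((c | c) | b) | (~ 0)) | ((((c | c) | b) | (~ 0)) & 1)) | c)), which is E2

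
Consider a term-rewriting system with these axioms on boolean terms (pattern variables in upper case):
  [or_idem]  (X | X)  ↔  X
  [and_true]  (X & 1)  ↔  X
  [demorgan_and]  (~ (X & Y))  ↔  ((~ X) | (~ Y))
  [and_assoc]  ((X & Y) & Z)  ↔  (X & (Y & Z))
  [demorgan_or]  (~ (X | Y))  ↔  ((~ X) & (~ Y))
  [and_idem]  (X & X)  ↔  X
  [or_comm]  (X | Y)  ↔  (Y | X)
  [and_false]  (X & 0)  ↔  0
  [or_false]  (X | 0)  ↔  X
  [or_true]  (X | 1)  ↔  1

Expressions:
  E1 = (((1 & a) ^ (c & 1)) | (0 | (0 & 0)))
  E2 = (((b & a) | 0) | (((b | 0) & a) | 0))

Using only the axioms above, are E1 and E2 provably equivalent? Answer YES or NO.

All listed rules preserve value, hence provable equivalence implies equal values everywhere; look for a separating assignment.
a=0, b=0, c=1 gives E1 ↦ 1, E2 ↦ 0; values differ ⇒ not provably equivalent.

NO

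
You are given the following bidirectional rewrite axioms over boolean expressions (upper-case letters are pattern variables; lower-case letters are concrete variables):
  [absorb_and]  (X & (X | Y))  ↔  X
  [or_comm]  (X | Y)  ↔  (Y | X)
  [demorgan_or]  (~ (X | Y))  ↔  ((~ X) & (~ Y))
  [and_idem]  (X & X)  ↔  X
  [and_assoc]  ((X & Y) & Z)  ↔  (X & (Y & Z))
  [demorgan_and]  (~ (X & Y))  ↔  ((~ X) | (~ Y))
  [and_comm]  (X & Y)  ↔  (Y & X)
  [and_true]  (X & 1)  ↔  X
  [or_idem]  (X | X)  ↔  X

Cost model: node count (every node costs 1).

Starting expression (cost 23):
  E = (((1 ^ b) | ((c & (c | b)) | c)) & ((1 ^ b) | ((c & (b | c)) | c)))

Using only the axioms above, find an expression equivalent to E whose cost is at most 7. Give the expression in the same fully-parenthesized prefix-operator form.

1. [or_comm →] (b | c)  →  (c | b);  E = (((1 ^ b) | ((c & (c | b)) | c)) & ((1 ^ b) | ((c & (c | b)) | c)))
2. [and_idem →] (((1 ^ b) | ((c & (c | b)) | c)) & ((1 ^ b) | ((c & (c | b)) | c)))  →  ((1 ^ b) | ((c & (c | b)) | c))
3. [absorb_and →] (c & (c | b))  →  c;  cost 7 ≤ 7, done

((1 ^ b) | (c | c))   [cost 7]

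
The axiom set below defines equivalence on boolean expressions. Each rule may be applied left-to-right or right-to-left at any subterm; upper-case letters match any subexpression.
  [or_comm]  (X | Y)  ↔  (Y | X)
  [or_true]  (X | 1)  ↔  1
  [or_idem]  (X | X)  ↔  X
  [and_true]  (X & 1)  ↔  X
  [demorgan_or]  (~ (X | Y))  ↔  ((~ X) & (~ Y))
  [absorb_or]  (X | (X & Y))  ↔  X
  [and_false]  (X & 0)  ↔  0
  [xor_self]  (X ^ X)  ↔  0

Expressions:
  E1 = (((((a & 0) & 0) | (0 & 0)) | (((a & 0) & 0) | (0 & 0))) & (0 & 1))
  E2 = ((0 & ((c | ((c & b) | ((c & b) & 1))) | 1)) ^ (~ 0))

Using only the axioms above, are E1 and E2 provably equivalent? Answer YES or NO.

All listed rules preserve value, hence provable equivalence implies equal values everywhere; look for a separating assignment.
a=0, b=0, c=0 gives E1 ↦ 0, E2 ↦ 1; values differ ⇒ not provably equivalent.

NO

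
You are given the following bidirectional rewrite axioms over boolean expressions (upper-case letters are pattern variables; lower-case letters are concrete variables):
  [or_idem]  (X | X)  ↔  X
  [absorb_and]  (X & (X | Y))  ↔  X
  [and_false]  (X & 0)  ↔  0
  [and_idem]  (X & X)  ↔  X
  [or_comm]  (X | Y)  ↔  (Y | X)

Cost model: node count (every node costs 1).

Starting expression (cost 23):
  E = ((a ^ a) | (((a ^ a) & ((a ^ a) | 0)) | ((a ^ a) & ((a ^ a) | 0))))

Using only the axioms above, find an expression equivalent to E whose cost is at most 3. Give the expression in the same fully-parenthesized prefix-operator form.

1. [or_idem →] (((a ^ a) & ((a ^ a) | 0)) | ((a ^ a) & ((a ^ a) | 0)))  →  ((a ^ a) & ((a ^ a) | 0));  E = ((a ^ a) | ((a ^ a) & ((a ^ a) | 0)))
2. [absorb_and →] ((a ^ a) & ((a ^ a) | 0))  →  (a ^ a);  E = ((a ^ a) | (a ^ a))
3. [or_idem →] ((a ^ a) | (a ^ a))  →  (a ^ a);  cost 3 ≤ 3, done

(a ^ a)   [cost 3]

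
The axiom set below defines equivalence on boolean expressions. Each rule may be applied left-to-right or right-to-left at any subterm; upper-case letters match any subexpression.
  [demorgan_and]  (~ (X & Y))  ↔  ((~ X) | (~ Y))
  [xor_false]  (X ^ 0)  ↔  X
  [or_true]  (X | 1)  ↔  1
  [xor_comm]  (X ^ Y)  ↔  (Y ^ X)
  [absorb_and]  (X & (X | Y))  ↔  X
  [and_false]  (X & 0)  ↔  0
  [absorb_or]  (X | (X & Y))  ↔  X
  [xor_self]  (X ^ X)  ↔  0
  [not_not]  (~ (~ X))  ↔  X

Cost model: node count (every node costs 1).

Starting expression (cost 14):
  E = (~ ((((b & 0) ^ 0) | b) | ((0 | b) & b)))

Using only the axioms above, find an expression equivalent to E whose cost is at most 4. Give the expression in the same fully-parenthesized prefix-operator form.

(~ (0 | b))   [cost 4]

1. [xor_false →] ((b & 0) ^ 0)  →  (b & 0);  E = (~ (((b & 0) | b) | ((0 | b) & b)))
2. [and_false →] (b & 0)  →  0;  E = (~ ((0 | b) | ((0 | b) & b)))
3. [absorb_or →] ((0 | b) | ((0 | b) & b))  →  (0 | b);  cost 4 ≤ 4, done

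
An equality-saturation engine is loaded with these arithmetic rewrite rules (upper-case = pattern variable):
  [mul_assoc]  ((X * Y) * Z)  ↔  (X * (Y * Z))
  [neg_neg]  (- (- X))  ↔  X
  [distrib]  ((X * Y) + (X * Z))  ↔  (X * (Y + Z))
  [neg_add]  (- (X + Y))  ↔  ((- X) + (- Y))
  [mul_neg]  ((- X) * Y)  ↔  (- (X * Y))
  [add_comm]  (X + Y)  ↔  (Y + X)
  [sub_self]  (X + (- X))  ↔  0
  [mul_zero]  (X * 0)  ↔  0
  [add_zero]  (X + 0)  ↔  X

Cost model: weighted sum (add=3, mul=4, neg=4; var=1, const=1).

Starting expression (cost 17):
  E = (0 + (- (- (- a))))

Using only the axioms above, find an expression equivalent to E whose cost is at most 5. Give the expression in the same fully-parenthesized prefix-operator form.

1. [add_comm →] (0 + (- (- (- a))))  →  ((- (- (- a))) + 0)
2. [add_zero →] ((- (- (- a))) + 0)  →  (- (- (- a)))
3. [neg_neg →] (- (- a))  →  a;  cost 5 ≤ 5, done

(- a)   [cost 5]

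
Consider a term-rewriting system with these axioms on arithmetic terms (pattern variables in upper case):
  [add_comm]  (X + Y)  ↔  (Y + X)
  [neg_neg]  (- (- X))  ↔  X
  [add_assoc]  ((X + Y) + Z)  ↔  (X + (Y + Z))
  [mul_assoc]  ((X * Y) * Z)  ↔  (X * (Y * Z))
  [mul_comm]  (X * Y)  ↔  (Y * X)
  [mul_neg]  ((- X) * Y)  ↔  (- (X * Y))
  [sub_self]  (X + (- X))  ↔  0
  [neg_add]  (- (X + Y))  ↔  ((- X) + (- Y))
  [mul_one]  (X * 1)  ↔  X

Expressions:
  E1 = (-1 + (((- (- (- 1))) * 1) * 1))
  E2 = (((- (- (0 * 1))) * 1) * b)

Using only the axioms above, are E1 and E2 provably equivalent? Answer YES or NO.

The axioms are sound identities: if E1 ↔* E2 then E1 and E2 evaluate identically under any assignment.
Under b=0: E1 evaluates to -2, E2 to 0. Distinct ⇒ no rewrite sequence connects them.

NO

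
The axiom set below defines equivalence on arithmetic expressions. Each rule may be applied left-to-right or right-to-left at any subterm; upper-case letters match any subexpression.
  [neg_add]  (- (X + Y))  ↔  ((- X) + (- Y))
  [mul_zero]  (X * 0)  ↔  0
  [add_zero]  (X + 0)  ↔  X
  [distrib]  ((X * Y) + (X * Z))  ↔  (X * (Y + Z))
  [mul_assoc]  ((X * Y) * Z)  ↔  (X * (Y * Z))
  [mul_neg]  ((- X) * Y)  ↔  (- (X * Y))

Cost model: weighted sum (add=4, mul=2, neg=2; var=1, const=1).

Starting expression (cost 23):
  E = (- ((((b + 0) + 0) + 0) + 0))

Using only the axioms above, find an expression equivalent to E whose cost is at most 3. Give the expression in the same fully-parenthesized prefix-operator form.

(- b)   [cost 3]

1. [add_zero →] ((b + 0) + 0)  →  (b + 0);  E = (- (((b + 0) + 0) + 0))
2. [add_zero →] (((b + 0) + 0) + 0)  →  ((b + 0) + 0);  E = (- ((b + 0) + 0))
3. [add_zero →] (b + 0)  →  b;  E = (- (b + 0))
4. [add_zero →] (b + 0)  →  b;  cost 3 ≤ 3, done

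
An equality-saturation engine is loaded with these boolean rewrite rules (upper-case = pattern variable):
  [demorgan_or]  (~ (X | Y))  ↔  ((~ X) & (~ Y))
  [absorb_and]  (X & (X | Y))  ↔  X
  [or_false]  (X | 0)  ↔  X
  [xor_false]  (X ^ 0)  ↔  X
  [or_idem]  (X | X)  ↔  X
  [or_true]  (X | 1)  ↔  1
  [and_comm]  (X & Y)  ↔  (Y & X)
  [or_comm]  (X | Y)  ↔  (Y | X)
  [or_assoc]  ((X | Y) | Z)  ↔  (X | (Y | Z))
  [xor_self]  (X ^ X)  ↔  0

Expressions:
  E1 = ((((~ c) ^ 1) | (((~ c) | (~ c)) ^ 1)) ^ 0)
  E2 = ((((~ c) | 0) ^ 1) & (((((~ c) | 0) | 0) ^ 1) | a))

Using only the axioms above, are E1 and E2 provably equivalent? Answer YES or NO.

step 1: or_idem (→) rewrites ((~ c) | (~ c)) into (~ c), now ((((~ c) ^ 1) | ((~ c) ^ 1)) ^ 0)
step 2: xor_false (→) rewrites ((((~ c) ^ 1) | ((~ c) ^ 1)) ^ 0) into (((~ c) ^ 1) | ((~ c) ^ 1))
step 3: or_idem (→) rewrites (((~ c) ^ 1) | ((~ c) ^ 1)) into ((~ c) ^ 1)
step 4: or_false (←) rewrites (~ c) into ((~ c) | 0), now (((~ c) | 0) ^ 1)
step 5: absorb_and (←) rewrites (((~ c) | 0) ^ 1) into ((((~ c) | 0) ^ 1) & ((((~ c) | 0) ^ 1) | a))
step 6: or_false (←) rewrites ((~ c) | 0) into (((~ c) | 0) | 0), which is E2

YES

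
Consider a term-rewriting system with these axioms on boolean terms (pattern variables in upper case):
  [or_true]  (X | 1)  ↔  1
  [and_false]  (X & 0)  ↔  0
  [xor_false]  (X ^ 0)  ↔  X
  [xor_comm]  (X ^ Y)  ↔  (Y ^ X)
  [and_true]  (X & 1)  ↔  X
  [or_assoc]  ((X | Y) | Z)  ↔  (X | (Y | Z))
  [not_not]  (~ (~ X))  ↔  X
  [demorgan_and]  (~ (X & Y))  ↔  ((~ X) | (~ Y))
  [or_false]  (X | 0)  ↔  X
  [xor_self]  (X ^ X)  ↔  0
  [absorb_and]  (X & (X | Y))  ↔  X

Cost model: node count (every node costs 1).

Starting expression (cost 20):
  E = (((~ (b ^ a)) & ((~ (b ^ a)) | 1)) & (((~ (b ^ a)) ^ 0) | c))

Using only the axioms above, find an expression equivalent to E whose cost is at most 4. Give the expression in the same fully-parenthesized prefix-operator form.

(~ (b ^ a))   [cost 4]

step 1: xor_false (→) rewrites ((~ (b ^ a)) ^ 0) into (~ (b ^ a)), now (((~ (b ^ a)) & ((~ (b ^ a)) | 1)) & ((~ (b ^ a)) | c))
step 2: absorb_and (→) rewrites ((~ (b ^ a)) & ((~ (b ^ a)) | 1)) into (~ (b ^ a)), now ((~ (b ^ a)) & ((~ (b ^ a)) | c))
step 3: absorb_and (→) rewrites ((~ (b ^ a)) & ((~ (b ^ a)) | c)) into (~ (b ^ a)), reaching cost 4 (bound 4)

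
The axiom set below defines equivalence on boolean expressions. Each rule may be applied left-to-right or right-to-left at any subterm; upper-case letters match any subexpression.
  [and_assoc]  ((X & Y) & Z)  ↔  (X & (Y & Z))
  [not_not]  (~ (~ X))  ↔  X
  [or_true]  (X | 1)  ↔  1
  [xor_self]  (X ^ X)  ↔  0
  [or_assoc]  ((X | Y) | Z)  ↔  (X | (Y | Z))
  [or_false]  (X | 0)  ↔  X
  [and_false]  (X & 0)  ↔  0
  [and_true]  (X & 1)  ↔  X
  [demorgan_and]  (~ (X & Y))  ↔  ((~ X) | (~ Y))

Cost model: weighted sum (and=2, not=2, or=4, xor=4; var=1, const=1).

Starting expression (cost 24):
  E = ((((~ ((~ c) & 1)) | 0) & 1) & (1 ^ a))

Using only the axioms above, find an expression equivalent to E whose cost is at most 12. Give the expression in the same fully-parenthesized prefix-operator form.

((c & 1) & (1 ^ a))   [cost 12]

step 1: and_true (→) rewrites ((~ c) & 1) into (~ c), now ((((~ (~ c)) | 0) & 1) & (1 ^ a))
step 2: not_not (→) rewrites (~ (~ c)) into c, now (((c | 0) & 1) & (1 ^ a))
step 3: or_false (→) rewrites (c | 0) into c, reaching cost 12 (bound 12)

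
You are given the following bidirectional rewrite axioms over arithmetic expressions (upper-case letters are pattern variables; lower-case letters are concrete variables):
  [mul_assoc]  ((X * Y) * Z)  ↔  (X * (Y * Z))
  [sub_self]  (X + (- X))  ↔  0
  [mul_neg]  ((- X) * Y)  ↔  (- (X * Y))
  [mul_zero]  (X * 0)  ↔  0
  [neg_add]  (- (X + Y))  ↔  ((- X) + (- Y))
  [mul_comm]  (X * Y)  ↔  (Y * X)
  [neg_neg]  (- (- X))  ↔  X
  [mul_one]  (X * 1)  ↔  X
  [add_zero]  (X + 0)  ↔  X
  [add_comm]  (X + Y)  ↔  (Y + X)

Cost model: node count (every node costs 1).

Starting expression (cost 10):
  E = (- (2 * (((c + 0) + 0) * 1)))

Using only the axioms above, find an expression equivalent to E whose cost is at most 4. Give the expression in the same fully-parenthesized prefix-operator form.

(- (2 * c))   [cost 4]

1. [mul_one →] (((c + 0) + 0) * 1)  →  ((c + 0) + 0);  E = (- (2 * ((c + 0) + 0)))
2. [add_zero →] (c + 0)  →  c;  E = (- (2 * (c + 0)))
3. [add_zero →] (c + 0)  →  c;  cost 4 ≤ 4, done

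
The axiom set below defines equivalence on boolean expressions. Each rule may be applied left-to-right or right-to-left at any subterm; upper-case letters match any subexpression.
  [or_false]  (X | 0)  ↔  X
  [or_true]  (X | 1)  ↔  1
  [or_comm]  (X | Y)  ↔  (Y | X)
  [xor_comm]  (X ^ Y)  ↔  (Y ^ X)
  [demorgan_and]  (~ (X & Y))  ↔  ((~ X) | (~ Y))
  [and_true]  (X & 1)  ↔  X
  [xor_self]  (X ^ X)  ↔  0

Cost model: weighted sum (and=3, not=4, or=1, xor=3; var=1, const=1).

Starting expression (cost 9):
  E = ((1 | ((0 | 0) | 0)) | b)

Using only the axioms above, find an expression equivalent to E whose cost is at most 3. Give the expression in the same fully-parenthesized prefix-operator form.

step 1: or_false (→) rewrites ((0 | 0) | 0) into (0 | 0), now ((1 | (0 | 0)) | b)
step 2: or_false (→) rewrites (0 | 0) into 0, now ((1 | 0) | b)
step 3: or_false (→) rewrites (1 | 0) into 1, reaching cost 3 (bound 3)

(1 | b)   [cost 3]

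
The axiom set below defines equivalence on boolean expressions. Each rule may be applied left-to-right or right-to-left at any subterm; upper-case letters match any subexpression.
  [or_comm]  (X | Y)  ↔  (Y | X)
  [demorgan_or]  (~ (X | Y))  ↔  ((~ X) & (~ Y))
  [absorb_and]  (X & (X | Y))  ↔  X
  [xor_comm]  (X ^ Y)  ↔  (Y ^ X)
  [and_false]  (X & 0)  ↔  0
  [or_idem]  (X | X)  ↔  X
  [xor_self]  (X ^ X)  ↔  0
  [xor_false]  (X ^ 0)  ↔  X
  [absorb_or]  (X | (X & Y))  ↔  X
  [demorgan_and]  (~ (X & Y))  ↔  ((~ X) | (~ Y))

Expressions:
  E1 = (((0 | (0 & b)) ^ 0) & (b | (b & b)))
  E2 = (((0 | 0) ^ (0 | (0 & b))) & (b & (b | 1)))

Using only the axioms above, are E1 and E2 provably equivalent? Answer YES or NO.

1. [absorb_or →] (b | (b & b))  →  b;  E1 = (((0 | (0 & b)) ^ 0) & b)
2. [xor_false →] ((0 | (0 & b)) ^ 0)  →  (0 | (0 & b));  E1 = ((0 | (0 & b)) & b)
3. [absorb_or →] (0 | (0 & b))  →  0;  E1 = (0 & b)
4. [xor_false ←] 0  →  (0 ^ 0);  E1 = ((0 ^ 0) & b)
5. [absorb_and ←] b  →  (b & (b | 1));  E1 = ((0 ^ 0) & (b & (b | 1)))
6. [or_idem ←] 0  →  (0 | 0);  E1 = (((0 | 0) ^ 0) & (b & (b | 1)))
7. [absorb_or ←] 0  →  (0 | (0 & b));  this is E2

YES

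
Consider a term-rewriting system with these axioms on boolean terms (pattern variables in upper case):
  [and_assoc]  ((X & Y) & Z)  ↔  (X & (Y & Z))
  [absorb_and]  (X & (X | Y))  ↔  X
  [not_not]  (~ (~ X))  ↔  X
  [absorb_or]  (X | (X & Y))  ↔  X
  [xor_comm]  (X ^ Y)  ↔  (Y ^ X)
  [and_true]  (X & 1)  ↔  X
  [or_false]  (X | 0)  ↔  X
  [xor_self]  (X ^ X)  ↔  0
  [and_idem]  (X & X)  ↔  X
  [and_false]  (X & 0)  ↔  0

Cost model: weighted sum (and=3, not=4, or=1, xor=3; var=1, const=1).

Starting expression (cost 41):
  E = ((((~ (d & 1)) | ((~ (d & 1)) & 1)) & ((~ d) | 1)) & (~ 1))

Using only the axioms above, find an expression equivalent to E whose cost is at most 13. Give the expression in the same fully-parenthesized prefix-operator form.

((~ d) & (~ 1))   [cost 13]

(1) ((~ (d & 1)) | ((~ (d & 1)) & 1))  =[absorb_or →]=  (~ (d & 1))    ⊢ (((~ (d & 1)) & ((~ d) | 1)) & (~ 1))
(2) (d & 1)  =[and_true →]=  d    ⊢ (((~ d) & ((~ d) | 1)) & (~ 1))
(3) ((~ d) & ((~ d) | 1))  =[absorb_and →]=  (~ d)    ⊢ cost 13, within 13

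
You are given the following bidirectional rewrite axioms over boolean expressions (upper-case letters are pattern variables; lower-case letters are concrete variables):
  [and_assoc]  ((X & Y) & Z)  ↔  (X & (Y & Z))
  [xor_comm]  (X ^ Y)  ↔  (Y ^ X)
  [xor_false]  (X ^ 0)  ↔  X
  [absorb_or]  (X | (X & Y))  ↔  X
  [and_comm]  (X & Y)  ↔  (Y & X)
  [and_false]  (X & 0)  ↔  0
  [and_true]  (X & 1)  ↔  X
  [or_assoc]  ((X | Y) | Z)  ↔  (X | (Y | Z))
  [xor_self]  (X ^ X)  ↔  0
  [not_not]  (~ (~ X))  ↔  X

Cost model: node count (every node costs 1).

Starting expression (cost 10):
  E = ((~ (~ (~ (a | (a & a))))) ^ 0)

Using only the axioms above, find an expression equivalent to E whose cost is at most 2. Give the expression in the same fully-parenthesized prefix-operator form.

step 1: absorb_or (→) rewrites (a | (a & a)) into a, now ((~ (~ (~ a))) ^ 0)
step 2: not_not (→) rewrites (~ (~ (~ a))) into (~ a), now ((~ a) ^ 0)
step 3: xor_false (→) rewrites ((~ a) ^ 0) into (~ a), reaching cost 2 (bound 2)

(~ a)   [cost 2]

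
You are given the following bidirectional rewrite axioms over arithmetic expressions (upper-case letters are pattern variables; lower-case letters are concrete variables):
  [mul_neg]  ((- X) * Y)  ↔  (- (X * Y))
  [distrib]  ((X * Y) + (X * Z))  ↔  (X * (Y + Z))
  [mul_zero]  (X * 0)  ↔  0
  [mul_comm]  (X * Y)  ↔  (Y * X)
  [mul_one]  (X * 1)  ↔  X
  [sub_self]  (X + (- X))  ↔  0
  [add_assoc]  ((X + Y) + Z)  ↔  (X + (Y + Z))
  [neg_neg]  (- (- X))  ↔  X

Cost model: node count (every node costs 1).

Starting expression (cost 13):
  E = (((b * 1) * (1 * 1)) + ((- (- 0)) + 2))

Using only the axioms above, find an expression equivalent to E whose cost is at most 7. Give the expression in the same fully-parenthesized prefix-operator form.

(1) (1 * 1)  =[mul_one →]=  1    ⊢ (((b * 1) * 1) + ((- (- 0)) + 2))
(2) (b * 1)  =[mul_one →]=  b    ⊢ ((b * 1) + ((- (- 0)) + 2))
(3) (- (- 0))  =[neg_neg →]=  0    ⊢ cost 7, within 7

((b * 1) + (0 + 2))   [cost 7]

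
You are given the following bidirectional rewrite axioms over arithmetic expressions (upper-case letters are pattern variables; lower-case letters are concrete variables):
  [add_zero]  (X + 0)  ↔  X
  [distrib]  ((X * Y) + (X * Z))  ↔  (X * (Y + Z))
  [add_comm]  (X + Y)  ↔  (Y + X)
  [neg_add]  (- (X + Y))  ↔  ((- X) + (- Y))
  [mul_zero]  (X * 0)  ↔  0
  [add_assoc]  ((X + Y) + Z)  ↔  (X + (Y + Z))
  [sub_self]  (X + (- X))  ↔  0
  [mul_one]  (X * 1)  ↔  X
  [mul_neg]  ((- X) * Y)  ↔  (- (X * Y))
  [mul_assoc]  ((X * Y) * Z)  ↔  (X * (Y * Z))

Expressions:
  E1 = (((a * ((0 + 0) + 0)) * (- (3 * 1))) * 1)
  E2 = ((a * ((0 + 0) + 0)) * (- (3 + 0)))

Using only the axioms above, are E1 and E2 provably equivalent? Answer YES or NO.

YES

(1) ((0 + 0) + 0)  =[add_zero →]=  (0 + 0)    ⊢ (((a * (0 + 0)) * (- (3 * 1))) * 1)
(2) (((a * (0 + 0)) * (- (3 * 1))) * 1)  =[mul_one →]=  ((a * (0 + 0)) * (- (3 * 1)))
(3) (3 * 1)  =[mul_one →]=  3    ⊢ ((a * (0 + 0)) * (- 3))
(4) (0 + 0)  =[add_zero ←]=  ((0 + 0) + 0)    ⊢ ((a * ((0 + 0) + 0)) * (- 3))
(5) 3  =[add_zero ←]=  (3 + 0)    ⊢ E2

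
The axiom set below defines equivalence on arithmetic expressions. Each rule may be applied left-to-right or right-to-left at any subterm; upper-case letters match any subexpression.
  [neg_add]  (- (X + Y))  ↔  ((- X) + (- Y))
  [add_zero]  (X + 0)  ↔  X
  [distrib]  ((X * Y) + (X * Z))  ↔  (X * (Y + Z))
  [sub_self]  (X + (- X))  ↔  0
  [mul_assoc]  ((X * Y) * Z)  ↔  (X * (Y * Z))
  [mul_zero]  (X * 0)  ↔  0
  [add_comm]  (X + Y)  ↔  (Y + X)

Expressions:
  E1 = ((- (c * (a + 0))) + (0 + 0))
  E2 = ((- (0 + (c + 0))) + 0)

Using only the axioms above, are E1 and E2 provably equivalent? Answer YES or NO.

NO

The axioms are sound identities: if E1 ↔* E2 then E1 and E2 evaluate identically under any assignment.
Under a=0, c=1: E1 evaluates to 0, E2 to -1. Distinct ⇒ no rewrite sequence connects them.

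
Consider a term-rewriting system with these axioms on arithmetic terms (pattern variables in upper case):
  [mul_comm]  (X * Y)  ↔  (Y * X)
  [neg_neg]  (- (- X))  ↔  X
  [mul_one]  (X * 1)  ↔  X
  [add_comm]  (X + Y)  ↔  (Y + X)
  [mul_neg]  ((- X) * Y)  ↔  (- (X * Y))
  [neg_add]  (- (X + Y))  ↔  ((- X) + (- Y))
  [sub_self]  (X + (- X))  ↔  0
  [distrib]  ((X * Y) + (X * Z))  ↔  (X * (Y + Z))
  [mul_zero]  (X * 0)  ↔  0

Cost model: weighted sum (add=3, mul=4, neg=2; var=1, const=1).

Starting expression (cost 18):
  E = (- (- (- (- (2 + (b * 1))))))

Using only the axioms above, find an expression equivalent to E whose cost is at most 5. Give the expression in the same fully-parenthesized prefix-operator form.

step 1: mul_one (→) rewrites (b * 1) into b, now (- (- (- (- (2 + b)))))
step 2: neg_neg (→) rewrites (- (- (- (- (2 + b))))) into (- (- (2 + b)))
step 3: neg_neg (→) rewrites (- (- (2 + b))) into (2 + b), reaching cost 5 (bound 5)

(2 + b)   [cost 5]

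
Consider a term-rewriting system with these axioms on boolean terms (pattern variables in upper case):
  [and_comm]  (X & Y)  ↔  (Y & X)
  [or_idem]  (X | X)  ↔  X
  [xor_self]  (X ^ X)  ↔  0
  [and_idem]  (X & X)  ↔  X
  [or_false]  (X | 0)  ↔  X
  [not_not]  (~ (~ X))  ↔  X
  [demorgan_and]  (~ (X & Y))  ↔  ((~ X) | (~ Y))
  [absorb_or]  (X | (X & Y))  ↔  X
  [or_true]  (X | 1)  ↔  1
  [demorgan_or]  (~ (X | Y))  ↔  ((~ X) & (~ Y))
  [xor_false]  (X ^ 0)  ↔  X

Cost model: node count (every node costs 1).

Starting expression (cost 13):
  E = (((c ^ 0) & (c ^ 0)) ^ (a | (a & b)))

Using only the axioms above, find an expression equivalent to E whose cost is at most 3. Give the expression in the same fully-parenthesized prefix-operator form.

1. [and_idem →] ((c ^ 0) & (c ^ 0))  →  (c ^ 0);  E = ((c ^ 0) ^ (a | (a & b)))
2. [absorb_or →] (a | (a & b))  →  a;  E = ((c ^ 0) ^ a)
3. [xor_false →] (c ^ 0)  →  c;  cost 3 ≤ 3, done

(c ^ a)   [cost 3]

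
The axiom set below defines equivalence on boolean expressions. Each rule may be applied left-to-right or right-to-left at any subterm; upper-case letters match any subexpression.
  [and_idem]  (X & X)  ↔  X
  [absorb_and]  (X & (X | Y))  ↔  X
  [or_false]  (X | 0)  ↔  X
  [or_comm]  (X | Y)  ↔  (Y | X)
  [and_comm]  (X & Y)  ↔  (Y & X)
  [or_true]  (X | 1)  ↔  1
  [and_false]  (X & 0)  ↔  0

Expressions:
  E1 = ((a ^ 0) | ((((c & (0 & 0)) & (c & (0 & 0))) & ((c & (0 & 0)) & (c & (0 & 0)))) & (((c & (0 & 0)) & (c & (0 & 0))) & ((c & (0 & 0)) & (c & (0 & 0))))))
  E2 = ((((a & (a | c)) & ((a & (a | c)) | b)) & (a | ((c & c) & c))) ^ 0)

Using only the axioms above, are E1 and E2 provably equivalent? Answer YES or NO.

step 1: and_idem (→) rewrites ((((c & (0 & 0)) & (c & (0 & 0))) & ((c & (0 & 0)) & (c & (0 & 0)))) & (((c & (0 & 0)) & (c & (0 & 0))) & ((c & (0 & 0)) & (c & (0 & 0))))) into (((c & (0 & 0)) & (c & (0 & 0))) & ((c & (0 & 0)) & (c & (0 & 0)))), now ((a ^ 0) | (((c & (0 & 0)) & (c & (0 & 0))) & ((c & (0 & 0)) & (c & (0 & 0)))))
step 2: and_idem (→) rewrites (((c & (0 & 0)) & (c & (0 & 0))) & ((c & (0 & 0)) & (c & (0 & 0)))) into ((c & (0 & 0)) & (c & (0 & 0))), now ((a ^ 0) | ((c & (0 & 0)) & (c & (0 & 0))))
step 3: and_idem (→) rewrites ((c & (0 & 0)) & (c & (0 & 0))) into (c & (0 & 0)), now ((a ^ 0) | (c & (0 & 0)))
step 4: and_idem (→) rewrites (0 & 0) into 0, now ((a ^ 0) | (c & 0))
step 5: and_false (→) rewrites (c & 0) into 0, now ((a ^ 0) | 0)
step 6: or_false (→) rewrites ((a ^ 0) | 0) into (a ^ 0)
step 7: absorb_and (←) rewrites a into (a & (a | c)), now ((a & (a | c)) ^ 0)
step 8: and_idem (←) rewrites c into (c & c), now ((a & (a | (c & c))) ^ 0)
step 9: absorb_and (←) rewrites a into (a & (a | c)), now (((a & (a | c)) & (a | (c & c))) ^ 0)
step 10: and_idem (←) rewrites c into (c & c), now (((a & (a | c)) & (a | ((c & c) & c))) ^ 0)
step 11: absorb_and (←) rewrites (a & (a | c)) into ((a & (a | c)) & ((a & (a | c)) | b)), which is E2

YES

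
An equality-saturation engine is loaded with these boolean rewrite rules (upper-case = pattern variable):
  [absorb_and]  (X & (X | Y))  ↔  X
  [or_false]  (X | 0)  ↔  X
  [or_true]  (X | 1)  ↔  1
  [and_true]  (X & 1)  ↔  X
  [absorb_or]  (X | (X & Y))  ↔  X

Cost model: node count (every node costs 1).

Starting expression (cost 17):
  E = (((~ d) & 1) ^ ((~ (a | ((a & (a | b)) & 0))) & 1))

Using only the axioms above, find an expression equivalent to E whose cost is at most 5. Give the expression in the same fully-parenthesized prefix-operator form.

(1) (a & (a | b))  =[absorb_and →]=  a    ⊢ (((~ d) & 1) ^ ((~ (a | (a & 0))) & 1))
(2) (a | (a & 0))  =[absorb_or →]=  a    ⊢ (((~ d) & 1) ^ ((~ a) & 1))
(3) ((~ d) & 1)  =[and_true →]=  (~ d)    ⊢ ((~ d) ^ ((~ a) & 1))
(4) ((~ a) & 1)  =[and_true →]=  (~ a)    ⊢ cost 5, within 5

((~ d) ^ (~ a))   [cost 5]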